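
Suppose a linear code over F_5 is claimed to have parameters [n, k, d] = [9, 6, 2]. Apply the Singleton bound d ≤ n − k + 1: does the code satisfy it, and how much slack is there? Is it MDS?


Singleton RHS = n − k + 1 = 4, slack = 2, bound satisfied, not MDS.

Singleton bound: d ≤ n − k + 1.
Here n = 9, k = 6, so n − k + 1 = 4.
Given d = 2, check d ≤ 4: YES.
Slack = (n − k + 1) − d = 2.
The code is NOT MDS (slack = 2 > 0).
Description: the claimed parameters are [9, 6, 2]_5; such a code would be non-MDS.


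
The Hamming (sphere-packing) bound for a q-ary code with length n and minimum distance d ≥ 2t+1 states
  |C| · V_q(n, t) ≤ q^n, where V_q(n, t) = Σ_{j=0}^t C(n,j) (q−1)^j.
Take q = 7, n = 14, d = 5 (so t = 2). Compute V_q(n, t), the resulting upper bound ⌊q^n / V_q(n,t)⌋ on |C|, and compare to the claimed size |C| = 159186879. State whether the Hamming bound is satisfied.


V_q(n, t) = 3361, q^n = 678223072849, Hamming bound = 201792047, |C| = 159186879 ≤ bound (satisfied).

Step 1: Compute V_q(n, t) = Σ_{j=0}^2 C(n, j) (q−1)^j.
  j = 0: C(14,0)·(6)^0 = 1·1 = 1.
  j = 1: C(14,1)·(6)^1 = 14·6 = 84.
  j = 2: C(14,2)·(6)^2 = 91·36 = 3276.
  V_q(n, t) = 1 + 84 + 3276 = 3361.
Step 2: q^n = 7^14 = 678223072849.
Step 3: Hamming bound ⌊q^n / V_q(n,t)⌋ = ⌊678223072849/3361⌋ = 201792047.
Step 4: Compare |C| = 159186879 to 201792047: satisfied.
The claimed |C| lies below the Hamming bound.


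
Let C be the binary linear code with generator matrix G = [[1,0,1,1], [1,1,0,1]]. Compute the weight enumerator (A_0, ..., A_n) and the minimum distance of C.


Weight distribution: A_0 = 1, A_2 = 1, A_3 = 2. Minimum distance d = 2.

Enumerate all 2^2 = 4 messages m ∈ F_2^2.
For each, compute codeword c = mG in F_2^4, then tally its weight.
  m = 00 → c = 0000, weight = 0.
  m = 10 → c = 1011, weight = 3.
  m = 01 → c = 1101, weight = 3.
  m = 11 → c = 0110, weight = 2.
Tally weights:
  weight 0: 1 codewords.
  weight 2: 1 codewords.
  weight 3: 2 codewords.
Minimum distance d = smallest w > 0 with A_w > 0 = 2.
Sanity: Σ A_w = 4 = 2^2 = 4 ✓.


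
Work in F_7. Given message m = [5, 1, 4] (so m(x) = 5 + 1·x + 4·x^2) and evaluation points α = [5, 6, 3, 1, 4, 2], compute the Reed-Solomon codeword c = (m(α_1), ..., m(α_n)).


c = [5, 1, 2, 3, 3, 2]

Message polynomial: m(x) = 5 + 1·x + 4·x^2 (mod 7).
For each evaluation point α_i, compute m(α_i) mod 7:
  α_1 = 5: Horner steps 4 → 0 → 5, so m(5) = 5.
  α_2 = 6: Horner steps 4 → 4 → 1, so m(6) = 1.
  α_3 = 3: Horner steps 4 → 6 → 2, so m(3) = 2.
  α_4 = 1: Horner steps 4 → 5 → 3, so m(1) = 3.
  α_5 = 4: Horner steps 4 → 3 → 3, so m(4) = 3.
  α_6 = 2: Horner steps 4 → 2 → 2, so m(2) = 2.
Codeword c = [5, 1, 2, 3, 3, 2] ∈ F_7^6.


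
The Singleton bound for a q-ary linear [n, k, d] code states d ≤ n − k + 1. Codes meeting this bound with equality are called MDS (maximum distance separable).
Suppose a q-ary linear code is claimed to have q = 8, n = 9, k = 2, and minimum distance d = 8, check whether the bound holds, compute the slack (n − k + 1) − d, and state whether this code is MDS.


Singleton RHS = n − k + 1 = 8, slack = 0, bound satisfied, MDS.

Singleton bound: d ≤ n − k + 1.
Here n = 9, k = 2, so n − k + 1 = 8.
Given d = 8, check d ≤ 8: YES.
Slack = (n − k + 1) − d = 0.
The code is MDS (slack = 0).
Description: the claimed parameters are [9, 2, 8]_8; such a code would be MDS (meets Singleton bound).


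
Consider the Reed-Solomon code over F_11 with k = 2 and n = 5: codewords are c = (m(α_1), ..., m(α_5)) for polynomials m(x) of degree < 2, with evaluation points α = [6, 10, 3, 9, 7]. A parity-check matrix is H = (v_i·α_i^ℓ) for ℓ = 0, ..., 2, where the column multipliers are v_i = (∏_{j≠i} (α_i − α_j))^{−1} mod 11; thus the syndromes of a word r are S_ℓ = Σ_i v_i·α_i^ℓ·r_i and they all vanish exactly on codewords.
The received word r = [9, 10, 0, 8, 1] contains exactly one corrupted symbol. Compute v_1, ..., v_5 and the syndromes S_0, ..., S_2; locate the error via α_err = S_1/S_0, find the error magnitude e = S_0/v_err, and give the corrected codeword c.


S = (7, 8, 6), error at position 4, error magnitude e = 1, c = [9, 10, 0, 7, 1].

Step 1: column multipliers v_i = (∏_{j≠i}(α_i − α_j))^{−1} mod 11.
  i = 1 (α = 6): (6−10)(6−3)(6−9)(6−7) = (−4)·3·(−3)·(−1) = −36 ≡ 8, so v_1 = 8^{−1} = 7 (mod 11).
  i = 2 (α = 10): (10−6)(10−3)(10−9)(10−7) = 4·7·1·3 = 84 ≡ 7, so v_2 = 7^{−1} = 8 (mod 11).
  i = 3 (α = 3): (3−6)(3−10)(3−9)(3−7) = (−3)·(−7)·(−6)·(−4) = 504 ≡ 9, so v_3 = 9^{−1} = 5 (mod 11).
  i = 4 (α = 9): (9−6)(9−10)(9−3)(9−7) = 3·(−1)·6·2 = −36 ≡ 8, so v_4 = 8^{−1} = 7 (mod 11).
  i = 5 (α = 7): (7−6)(7−10)(7−3)(7−9) = 1·(−3)·4·(−2) = 24 ≡ 2, so v_5 = 2^{−1} = 6 (mod 11).
  v = [7, 8, 5, 7, 6].
Step 2: syndromes of r = [9, 10, 0, 8, 1] (all sums mod 11).
  S_0 = Σ v_i r_i = 7·9 + 8·10 + 5·0 + 7·8 + 6·1 = 205 ≡ 7.
  S_1 = Σ v_i α_i r_i = 7·6·9 + 8·10·10 + 5·3·0 + 7·9·8 + 6·7·1 = 1724 ≡ 8.
  α_i^2 mod 11 = [3, 1, 9, 4, 5].
  S_2 = Σ v_i α_i^2 r_i = 7·3·9 + 8·1·10 + 5·9·0 + 7·4·8 + 6·5·1 = 523 ≡ 6.
  S = (7, 8, 6) ≠ 0, so r is not a codeword (an error is present).
Step 3: locate the error. For a single error e at position i, S_ℓ = v_i·e·α_i^ℓ, so α_err = S_1/S_0.
  S_0^{−1} = 7^{−1} = 8 (mod 11), so α_err = 8·8 = 64 ≡ 9 = α_4. Error position i = 4.
  Consistency check: S_2/S_1 = 6·7 = 42 ≡ 9 = α_err ✓ (single-error assumption holds).
Step 4: error magnitude e = S_0/v_4 = S_0·∏_{j≠4}(α_4 − α_j) = 7·8 = 56 ≡ 1 (mod 11).
Step 5: correct position 4: c_4 = r_4 − e = 8 − 1 ≡ 7 (mod 11). Hence c = [9, 10, 0, 7, 1].
  Check: interpolating c through the α_i gives m(x) = 2 + 3·x (degree < 2) with m(α_i) = c_i for every i, so c is indeed a codeword.


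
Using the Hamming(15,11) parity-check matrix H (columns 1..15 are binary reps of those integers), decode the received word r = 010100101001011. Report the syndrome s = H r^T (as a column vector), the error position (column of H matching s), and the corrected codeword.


s = (0, 1, 0, 1)^T, error position = 5, corrected codeword c = 010110101001011

Compute s = H r^T mod 2 one row at a time:
  s_1 = 0 + 1 + 0 + 0 + 1 + 0 + 1 + 1 = 4 ≡ 0 (mod 2).
  s_2 = 1 + 0 + 0 + 1 + 1 + 0 + 1 + 1 = 5 ≡ 1 (mod 2).
  s_3 = 1 + 0 + 0 + 1 + 0 + 0 + 1 + 1 = 4 ≡ 0 (mod 2).
  s_4 = 0 + 0 + 0 + 1 + 1 + 0 + 0 + 1 = 3 ≡ 1 (mod 2).
s = (0, 1, 0, 1)^T — this equals column 5 of H (binary 0101), so error is at position 5.
Correct: flip bit 5 of r = 010100101001011 to get c = 010110101001011.


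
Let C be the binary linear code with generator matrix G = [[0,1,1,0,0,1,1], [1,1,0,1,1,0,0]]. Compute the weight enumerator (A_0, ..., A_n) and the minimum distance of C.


Weight distribution: A_0 = 1, A_4 = 2, A_6 = 1. Minimum distance d = 4.

Enumerate all 2^2 = 4 messages m ∈ F_2^2.
For each, compute codeword c = mG in F_2^7, then tally its weight.
  m = 00 → c = 0000000, weight = 0.
  m = 10 → c = 0110011, weight = 4.
  m = 01 → c = 1101100, weight = 4.
  m = 11 → c = 1011111, weight = 6.
Tally weights:
  weight 0: 1 codewords.
  weight 4: 2 codewords.
  weight 6: 1 codewords.
Minimum distance d = smallest w > 0 with A_w > 0 = 4.
Sanity: Σ A_w = 4 = 2^2 = 4 ✓.


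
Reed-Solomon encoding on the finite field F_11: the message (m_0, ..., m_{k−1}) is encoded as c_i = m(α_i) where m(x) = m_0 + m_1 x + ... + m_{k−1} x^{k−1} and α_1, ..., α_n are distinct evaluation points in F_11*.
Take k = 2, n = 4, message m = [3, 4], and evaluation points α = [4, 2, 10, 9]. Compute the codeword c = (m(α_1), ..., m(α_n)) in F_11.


c = [8, 0, 10, 6]

Message polynomial: m(x) = 3 + 4·x (mod 11).
For each evaluation point α_i, compute m(α_i) mod 11:
  α_1 = 4: Horner steps 4 → 8, so m(4) = 8.
  α_2 = 2: Horner steps 4 → 0, so m(2) = 0.
  α_3 = 10: Horner steps 4 → 10, so m(10) = 10.
  α_4 = 9: Horner steps 4 → 6, so m(9) = 6.
Codeword c = [8, 0, 10, 6] ∈ F_11^4.


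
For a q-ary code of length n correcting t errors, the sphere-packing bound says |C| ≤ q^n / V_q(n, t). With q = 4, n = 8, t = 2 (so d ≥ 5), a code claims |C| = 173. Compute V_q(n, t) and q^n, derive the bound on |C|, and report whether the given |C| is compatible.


V_q(n, t) = 277, q^n = 65536, Hamming bound = 236, |C| = 173 ≤ bound (satisfied).

Step 1: Compute V_q(n, t) = Σ_{j=0}^2 C(n, j) (q−1)^j.
  j = 0: C(8,0)·(3)^0 = 1·1 = 1.
  j = 1: C(8,1)·(3)^1 = 8·3 = 24.
  j = 2: C(8,2)·(3)^2 = 28·9 = 252.
  V_q(n, t) = 1 + 24 + 252 = 277.
Step 2: q^n = 4^8 = 65536.
Step 3: Hamming bound ⌊q^n / V_q(n,t)⌋ = ⌊65536/277⌋ = 236.
Step 4: Compare |C| = 173 to 236: satisfied.
The claimed |C| lies below the Hamming bound.


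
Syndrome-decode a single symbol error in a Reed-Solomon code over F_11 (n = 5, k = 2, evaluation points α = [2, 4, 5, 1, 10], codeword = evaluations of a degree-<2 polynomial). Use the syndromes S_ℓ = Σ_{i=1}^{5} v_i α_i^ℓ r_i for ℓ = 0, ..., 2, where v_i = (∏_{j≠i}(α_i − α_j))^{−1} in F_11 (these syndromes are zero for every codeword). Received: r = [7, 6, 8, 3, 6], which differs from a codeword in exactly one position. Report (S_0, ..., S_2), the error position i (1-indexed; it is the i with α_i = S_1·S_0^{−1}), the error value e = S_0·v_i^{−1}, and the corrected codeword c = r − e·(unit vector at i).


S = (8, 10, 7), error at position 2, error magnitude e = 2, c = [7, 4, 8, 3, 6].

Step 1: column multipliers v_i = (∏_{j≠i}(α_i − α_j))^{−1} mod 11.
  i = 1 (α = 2): (2−4)(2−5)(2−1)(2−10) = (−2)·(−3)·1·(−8) = −48 ≡ 7, so v_1 = 7^{−1} = 8 (mod 11).
  i = 2 (α = 4): (4−2)(4−5)(4−1)(4−10) = 2·(−1)·3·(−6) = 36 ≡ 3, so v_2 = 3^{−1} = 4 (mod 11).
  i = 3 (α = 5): (5−2)(5−4)(5−1)(5−10) = 3·1·4·(−5) = −60 ≡ 6, so v_3 = 6^{−1} = 2 (mod 11).
  i = 4 (α = 1): (1−2)(1−4)(1−5)(1−10) = (−1)·(−3)·(−4)·(−9) = 108 ≡ 9, so v_4 = 9^{−1} = 5 (mod 11).
  i = 5 (α = 10): (10−2)(10−4)(10−5)(10−1) = 8·6·5·9 = 2160 ≡ 4, so v_5 = 4^{−1} = 3 (mod 11).
  v = [8, 4, 2, 5, 3].
Step 2: syndromes of r = [7, 6, 8, 3, 6] (all sums mod 11).
  S_0 = Σ v_i r_i = 8·7 + 4·6 + 2·8 + 5·3 + 3·6 = 129 ≡ 8.
  S_1 = Σ v_i α_i r_i = 8·2·7 + 4·4·6 + 2·5·8 + 5·1·3 + 3·10·6 = 483 ≡ 10.
  α_i^2 mod 11 = [4, 5, 3, 1, 1].
  S_2 = Σ v_i α_i^2 r_i = 8·4·7 + 4·5·6 + 2·3·8 + 5·1·3 + 3·1·6 = 425 ≡ 7.
  S = (8, 10, 7) ≠ 0, so r is not a codeword (an error is present).
Step 3: locate the error. For a single error e at position i, S_ℓ = v_i·e·α_i^ℓ, so α_err = S_1/S_0.
  S_0^{−1} = 8^{−1} = 7 (mod 11), so α_err = 10·7 = 70 ≡ 4 = α_2. Error position i = 2.
  Consistency check: S_2/S_1 = 7·10 = 70 ≡ 4 = α_err ✓ (single-error assumption holds).
Step 4: error magnitude e = S_0/v_2 = S_0·∏_{j≠2}(α_2 − α_j) = 8·3 = 24 ≡ 2 (mod 11).
Step 5: correct position 2: c_2 = r_2 − e = 6 − 2 ≡ 4 (mod 11). Hence c = [7, 4, 8, 3, 6].
  Check: interpolating c through the α_i gives m(x) = 10 + 4·x (degree < 2) with m(α_i) = c_i for every i, so c is indeed a codeword.


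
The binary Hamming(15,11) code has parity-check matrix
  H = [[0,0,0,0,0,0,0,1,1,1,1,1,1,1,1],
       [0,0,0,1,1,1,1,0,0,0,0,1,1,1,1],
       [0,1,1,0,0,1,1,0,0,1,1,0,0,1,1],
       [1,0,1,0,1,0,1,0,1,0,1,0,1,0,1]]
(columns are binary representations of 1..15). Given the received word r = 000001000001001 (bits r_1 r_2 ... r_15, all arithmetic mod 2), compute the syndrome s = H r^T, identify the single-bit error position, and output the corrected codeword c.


s = (0, 1, 0, 1)^T, error position = 5, corrected codeword c = 000011000001001

Compute s = H r^T mod 2 one row at a time:
  s_1 = 0 + 0 + 0 + 0 + 1 + 0 + 0 + 1 = 2 ≡ 0 (mod 2).
  s_2 = 0 + 0 + 1 + 0 + 1 + 0 + 0 + 1 = 3 ≡ 1 (mod 2).
  s_3 = 0 + 0 + 1 + 0 + 0 + 0 + 0 + 1 = 2 ≡ 0 (mod 2).
  s_4 = 0 + 0 + 0 + 0 + 0 + 0 + 0 + 1 = 1 ≡ 1 (mod 2).
s = (0, 1, 0, 1)^T — this equals column 5 of H (binary 0101), so error is at position 5.
Correct: flip bit 5 of r = 000001000001001 to get c = 000011000001001.


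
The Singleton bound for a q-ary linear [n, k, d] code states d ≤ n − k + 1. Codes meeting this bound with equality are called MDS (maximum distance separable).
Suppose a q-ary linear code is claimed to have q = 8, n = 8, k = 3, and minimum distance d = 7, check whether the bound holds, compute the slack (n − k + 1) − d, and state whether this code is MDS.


Singleton RHS = n − k + 1 = 6, slack = -1, bound violated (no such code; not MDS).

Singleton bound: d ≤ n − k + 1.
Here n = 8, k = 3, so n − k + 1 = 6.
Given d = 7, check d ≤ 6: NO.
Slack = (n − k + 1) − d = -1.
The slack is negative: d = 7 exceeds n − k + 1 = 6 by 1, so the Singleton bound is violated and no linear [8, 3, 7]_8 code can exist. In particular it is not MDS (MDS requires d = n − k + 1 exactly).
Description: the claimed parameters are [8, 3, 7]_8; such a code would be impossible (violates the Singleton bound).


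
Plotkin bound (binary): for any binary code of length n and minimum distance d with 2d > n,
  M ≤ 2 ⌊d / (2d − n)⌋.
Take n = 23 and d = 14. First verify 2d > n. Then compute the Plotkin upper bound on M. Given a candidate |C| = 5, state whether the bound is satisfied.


Plotkin bound M ≤ 4; given |C| = 5 > bound (violated).

Check applicability: 2d = 28, n = 23.
2d − n = 5 > 0, so Plotkin applies.
Compute d/(2d−n) = 14/5 ≈ 2.8000.
⌊d/(2d−n)⌋ = 2.
Plotkin bound: M ≤ 2·2 = 4.
Given |C| = 5, check: VIOLATED.
This |C| is above the Plotkin bound, so no binary code with n = 23, d = 14 and 5 codewords exists.


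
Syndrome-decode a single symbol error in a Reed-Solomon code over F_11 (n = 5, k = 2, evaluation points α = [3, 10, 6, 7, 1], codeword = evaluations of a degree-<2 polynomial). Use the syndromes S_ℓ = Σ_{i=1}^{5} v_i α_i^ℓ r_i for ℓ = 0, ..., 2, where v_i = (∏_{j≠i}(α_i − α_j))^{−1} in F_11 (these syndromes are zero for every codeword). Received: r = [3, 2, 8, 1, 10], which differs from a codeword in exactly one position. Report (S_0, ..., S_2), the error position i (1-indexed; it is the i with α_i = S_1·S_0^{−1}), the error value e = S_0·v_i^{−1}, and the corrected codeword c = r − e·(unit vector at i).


S = (5, 4, 1), error at position 1, error magnitude e = 7, c = [7, 2, 8, 1, 10].

Step 1: column multipliers v_i = (∏_{j≠i}(α_i − α_j))^{−1} mod 11.
  i = 1 (α = 3): (3−10)(3−6)(3−7)(3−1) = (−7)·(−3)·(−4)·2 = −168 ≡ 8, so v_1 = 8^{−1} = 7 (mod 11).
  i = 2 (α = 10): (10−3)(10−6)(10−7)(10−1) = 7·4·3·9 = 756 ≡ 8, so v_2 = 8^{−1} = 7 (mod 11).
  i = 3 (α = 6): (6−3)(6−10)(6−7)(6−1) = 3·(−4)·(−1)·5 = 60 ≡ 5, so v_3 = 5^{−1} = 9 (mod 11).
  i = 4 (α = 7): (7−3)(7−10)(7−6)(7−1) = 4·(−3)·1·6 = −72 ≡ 5, so v_4 = 5^{−1} = 9 (mod 11).
  i = 5 (α = 1): (1−3)(1−10)(1−6)(1−7) = (−2)·(−9)·(−5)·(−6) = 540 ≡ 1, so v_5 = 1^{−1} = 1 (mod 11).
  v = [7, 7, 9, 9, 1].
Step 2: syndromes of r = [3, 2, 8, 1, 10] (all sums mod 11).
  S_0 = Σ v_i r_i = 7·3 + 7·2 + 9·8 + 9·1 + 1·10 = 126 ≡ 5.
  S_1 = Σ v_i α_i r_i = 7·3·3 + 7·10·2 + 9·6·8 + 9·7·1 + 1·1·10 = 708 ≡ 4.
  α_i^2 mod 11 = [9, 1, 3, 5, 1].
  S_2 = Σ v_i α_i^2 r_i = 7·9·3 + 7·1·2 + 9·3·8 + 9·5·1 + 1·1·10 = 474 ≡ 1.
  S = (5, 4, 1) ≠ 0, so r is not a codeword (an error is present).
Step 3: locate the error. For a single error e at position i, S_ℓ = v_i·e·α_i^ℓ, so α_err = S_1/S_0.
  S_0^{−1} = 5^{−1} = 9 (mod 11), so α_err = 4·9 = 36 ≡ 3 = α_1. Error position i = 1.
  Consistency check: S_2/S_1 = 1·3 = 3 ≡ 3 = α_err ✓ (single-error assumption holds).
Step 4: error magnitude e = S_0/v_1 = S_0·∏_{j≠1}(α_1 − α_j) = 5·8 = 40 ≡ 7 (mod 11).
Step 5: correct position 1: c_1 = r_1 − e = 3 − 7 ≡ 7 (mod 11). Hence c = [7, 2, 8, 1, 10].
  Check: interpolating c through the α_i gives m(x) = 6 + 4·x (degree < 2) with m(α_i) = c_i for every i, so c is indeed a codeword.


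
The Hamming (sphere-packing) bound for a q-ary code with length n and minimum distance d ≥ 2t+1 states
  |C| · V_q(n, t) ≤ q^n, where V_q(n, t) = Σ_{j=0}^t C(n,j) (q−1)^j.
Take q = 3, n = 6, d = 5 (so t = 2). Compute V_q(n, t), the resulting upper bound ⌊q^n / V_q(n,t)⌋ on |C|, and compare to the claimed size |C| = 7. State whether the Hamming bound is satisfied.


V_q(n, t) = 73, q^n = 729, Hamming bound = 9, |C| = 7 ≤ bound (satisfied).

Step 1: Compute V_q(n, t) = Σ_{j=0}^2 C(n, j) (q−1)^j.
  j = 0: C(6,0)·(2)^0 = 1·1 = 1.
  j = 1: C(6,1)·(2)^1 = 6·2 = 12.
  j = 2: C(6,2)·(2)^2 = 15·4 = 60.
  V_q(n, t) = 1 + 12 + 60 = 73.
Step 2: q^n = 3^6 = 729.
Step 3: Hamming bound ⌊q^n / V_q(n,t)⌋ = ⌊729/73⌋ = 9.
Step 4: Compare |C| = 7 to 9: satisfied.
The claimed |C| lies below the Hamming bound.


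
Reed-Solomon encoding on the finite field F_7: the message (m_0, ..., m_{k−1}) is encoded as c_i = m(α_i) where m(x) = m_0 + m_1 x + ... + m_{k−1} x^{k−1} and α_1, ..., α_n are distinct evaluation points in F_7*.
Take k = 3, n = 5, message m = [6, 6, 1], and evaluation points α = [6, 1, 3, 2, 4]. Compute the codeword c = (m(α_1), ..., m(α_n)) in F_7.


c = [1, 6, 5, 1, 4]

Message polynomial: m(x) = 6 + 6·x + 1·x^2 (mod 7).
For each evaluation point α_i, compute m(α_i) mod 7:
  α_1 = 6: Horner steps 1 → 5 → 1, so m(6) = 1.
  α_2 = 1: Horner steps 1 → 0 → 6, so m(1) = 6.
  α_3 = 3: Horner steps 1 → 2 → 5, so m(3) = 5.
  α_4 = 2: Horner steps 1 → 1 → 1, so m(2) = 1.
  α_5 = 4: Horner steps 1 → 3 → 4, so m(4) = 4.
Codeword c = [1, 6, 5, 1, 4] ∈ F_7^5.


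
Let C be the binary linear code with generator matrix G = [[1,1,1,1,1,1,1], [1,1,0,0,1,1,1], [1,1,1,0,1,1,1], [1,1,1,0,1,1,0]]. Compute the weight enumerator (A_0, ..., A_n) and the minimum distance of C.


Weight distribution: A_0 = 1, A_1 = 3, A_2 = 3, A_3 = 1, A_4 = 1, A_5 = 3, A_6 = 3, A_7 = 1. Minimum distance d = 1.

Enumerate all 2^4 = 16 messages m ∈ F_2^4.
For each, compute codeword c = mG in F_2^7, then tally its weight.
  m = 0000 → c = 0000000, weight = 0.
  m = 1000 → c = 1111111, weight = 7.
  m = 0100 → c = 1100111, weight = 5.
  m = 1100 → c = 0011000, weight = 2.
  m = 0010 → c = 1110111, weight = 6.
  m = 1010 → c = 0001000, weight = 1.
  m = 0110 → c = 0010000, weight = 1.
  m = 1110 → c = 1101111, weight = 6.
  m = 0001 → c = 1110110, weight = 5.
  m = 1001 → c = 0001001, weight = 2.
  m = 0101 → c = 0010001, weight = 2.
  m = 1101 → c = 1101110, weight = 5.
  m = 0011 → c = 0000001, weight = 1.
  m = 1011 → c = 1111110, weight = 6.
  m = 0111 → c = 1100110, weight = 4.
  m = 1111 → c = 0011001, weight = 3.
Tally weights:
  weight 0: 1 codewords.
  weight 1: 3 codewords.
  weight 2: 3 codewords.
  weight 3: 1 codewords.
  weight 4: 1 codewords.
  weight 5: 3 codewords.
  weight 6: 3 codewords.
  weight 7: 1 codewords.
Minimum distance d = smallest w > 0 with A_w > 0 = 1.
Sanity: Σ A_w = 16 = 2^4 = 16 ✓.


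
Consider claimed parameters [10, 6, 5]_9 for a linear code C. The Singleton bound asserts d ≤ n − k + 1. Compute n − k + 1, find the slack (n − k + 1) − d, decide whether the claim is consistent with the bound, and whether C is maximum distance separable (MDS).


Singleton RHS = n − k + 1 = 5, slack = 0, bound satisfied, MDS.

Singleton bound: d ≤ n − k + 1.
Here n = 10, k = 6, so n − k + 1 = 5.
Given d = 5, check d ≤ 5: YES.
Slack = (n − k + 1) − d = 0.
The code is MDS (slack = 0).
Description: the claimed parameters are [10, 6, 5]_9; such a code would be MDS (meets Singleton bound).


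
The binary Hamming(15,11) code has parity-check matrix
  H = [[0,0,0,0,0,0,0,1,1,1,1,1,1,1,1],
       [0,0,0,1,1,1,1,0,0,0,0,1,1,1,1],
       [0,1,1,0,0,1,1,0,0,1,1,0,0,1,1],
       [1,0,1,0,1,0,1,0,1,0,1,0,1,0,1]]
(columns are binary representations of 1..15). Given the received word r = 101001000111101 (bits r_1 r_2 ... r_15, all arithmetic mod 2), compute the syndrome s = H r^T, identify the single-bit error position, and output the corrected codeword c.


s = (1, 0, 1, 1)^T, error position = 11, corrected codeword c = 101001000101101

Compute s = H r^T mod 2 one row at a time:
  s_1 = 0 + 0 + 1 + 1 + 1 + 1 + 0 + 1 = 5 ≡ 1 (mod 2).
  s_2 = 0 + 0 + 1 + 0 + 1 + 1 + 0 + 1 = 4 ≡ 0 (mod 2).
  s_3 = 0 + 1 + 1 + 0 + 1 + 1 + 0 + 1 = 5 ≡ 1 (mod 2).
  s_4 = 1 + 1 + 0 + 0 + 0 + 1 + 1 + 1 = 5 ≡ 1 (mod 2).
s = (1, 0, 1, 1)^T — this equals column 11 of H (binary 1011), so error is at position 11.
Correct: flip bit 11 of r = 101001000111101 to get c = 101001000101101.


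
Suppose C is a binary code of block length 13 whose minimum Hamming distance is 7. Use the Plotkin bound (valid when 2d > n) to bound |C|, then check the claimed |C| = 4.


Plotkin bound M ≤ 14; given |C| = 4 ≤ bound (satisfied).

Check applicability: 2d = 14, n = 13.
2d − n = 1 > 0, so Plotkin applies.
Compute d/(2d−n) = 7/1 ≈ 7.0000.
⌊d/(2d−n)⌋ = 7.
Plotkin bound: M ≤ 2·7 = 14.
Given |C| = 4, check: satisfied.
This |C| is below the Plotkin bound.


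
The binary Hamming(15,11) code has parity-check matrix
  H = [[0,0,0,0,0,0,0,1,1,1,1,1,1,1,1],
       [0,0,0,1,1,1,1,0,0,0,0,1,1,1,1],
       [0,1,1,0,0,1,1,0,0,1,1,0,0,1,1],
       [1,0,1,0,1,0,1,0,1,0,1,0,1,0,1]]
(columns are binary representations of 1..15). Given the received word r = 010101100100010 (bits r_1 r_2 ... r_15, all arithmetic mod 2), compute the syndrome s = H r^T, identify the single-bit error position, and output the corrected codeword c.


s = (0, 0, 1, 1)^T, error position = 3, corrected codeword c = 011101100100010

Compute s = H r^T mod 2 one row at a time:
  s_1 = 0 + 0 + 1 + 0 + 0 + 0 + 1 + 0 = 2 ≡ 0 (mod 2).
  s_2 = 1 + 0 + 1 + 1 + 0 + 0 + 1 + 0 = 4 ≡ 0 (mod 2).
  s_3 = 1 + 0 + 1 + 1 + 1 + 0 + 1 + 0 = 5 ≡ 1 (mod 2).
  s_4 = 0 + 0 + 0 + 1 + 0 + 0 + 0 + 0 = 1 ≡ 1 (mod 2).
s = (0, 0, 1, 1)^T — this equals column 3 of H (binary 0011), so error is at position 3.
Correct: flip bit 3 of r = 010101100100010 to get c = 011101100100010.


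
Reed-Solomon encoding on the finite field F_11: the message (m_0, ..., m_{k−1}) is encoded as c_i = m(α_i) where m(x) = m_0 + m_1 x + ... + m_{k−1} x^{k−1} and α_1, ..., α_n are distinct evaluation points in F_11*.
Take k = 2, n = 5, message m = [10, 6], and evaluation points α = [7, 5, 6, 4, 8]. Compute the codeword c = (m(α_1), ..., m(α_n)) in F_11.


c = [8, 7, 2, 1, 3]

Message polynomial: m(x) = 10 + 6·x (mod 11).
For each evaluation point α_i, compute m(α_i) mod 11:
  α_1 = 7: Horner steps 6 → 8, so m(7) = 8.
  α_2 = 5: Horner steps 6 → 7, so m(5) = 7.
  α_3 = 6: Horner steps 6 → 2, so m(6) = 2.
  α_4 = 4: Horner steps 6 → 1, so m(4) = 1.
  α_5 = 8: Horner steps 6 → 3, so m(8) = 3.
Codeword c = [8, 7, 2, 1, 3] ∈ F_11^5.


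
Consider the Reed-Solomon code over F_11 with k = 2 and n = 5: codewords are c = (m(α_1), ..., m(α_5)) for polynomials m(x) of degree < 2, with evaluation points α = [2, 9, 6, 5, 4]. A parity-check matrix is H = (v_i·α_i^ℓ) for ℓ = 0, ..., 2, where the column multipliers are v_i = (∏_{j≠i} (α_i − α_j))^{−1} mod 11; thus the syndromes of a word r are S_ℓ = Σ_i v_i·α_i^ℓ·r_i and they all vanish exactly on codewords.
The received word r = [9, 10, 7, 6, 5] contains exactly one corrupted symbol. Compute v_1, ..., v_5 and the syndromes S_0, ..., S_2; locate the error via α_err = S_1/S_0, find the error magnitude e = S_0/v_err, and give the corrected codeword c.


S = (2, 4, 8), error at position 1, error magnitude e = 6, c = [3, 10, 7, 6, 5].

Step 1: column multipliers v_i = (∏_{j≠i}(α_i − α_j))^{−1} mod 11.
  i = 1 (α = 2): (2−9)(2−6)(2−5)(2−4) = (−7)·(−4)·(−3)·(−2) = 168 ≡ 3, so v_1 = 3^{−1} = 4 (mod 11).
  i = 2 (α = 9): (9−2)(9−6)(9−5)(9−4) = 7·3·4·5 = 420 ≡ 2, so v_2 = 2^{−1} = 6 (mod 11).
  i = 3 (α = 6): (6−2)(6−9)(6−5)(6−4) = 4·(−3)·1·2 = −24 ≡ 9, so v_3 = 9^{−1} = 5 (mod 11).
  i = 4 (α = 5): (5−2)(5−9)(5−6)(5−4) = 3·(−4)·(−1)·1 = 12 ≡ 1, so v_4 = 1^{−1} = 1 (mod 11).
  i = 5 (α = 4): (4−2)(4−9)(4−6)(4−5) = 2·(−5)·(−2)·(−1) = −20 ≡ 2, so v_5 = 2^{−1} = 6 (mod 11).
  v = [4, 6, 5, 1, 6].
Step 2: syndromes of r = [9, 10, 7, 6, 5] (all sums mod 11).
  S_0 = Σ v_i r_i = 4·9 + 6·10 + 5·7 + 1·6 + 6·5 = 167 ≡ 2.
  S_1 = Σ v_i α_i r_i = 4·2·9 + 6·9·10 + 5·6·7 + 1·5·6 + 6·4·5 = 972 ≡ 4.
  α_i^2 mod 11 = [4, 4, 3, 3, 5].
  S_2 = Σ v_i α_i^2 r_i = 4·4·9 + 6·4·10 + 5·3·7 + 1·3·6 + 6·5·5 = 657 ≡ 8.
  S = (2, 4, 8) ≠ 0, so r is not a codeword (an error is present).
Step 3: locate the error. For a single error e at position i, S_ℓ = v_i·e·α_i^ℓ, so α_err = S_1/S_0.
  S_0^{−1} = 2^{−1} = 6 (mod 11), so α_err = 4·6 = 24 ≡ 2 = α_1. Error position i = 1.
  Consistency check: S_2/S_1 = 8·3 = 24 ≡ 2 = α_err ✓ (single-error assumption holds).
Step 4: error magnitude e = S_0/v_1 = S_0·∏_{j≠1}(α_1 − α_j) = 2·3 = 6 ≡ 6 (mod 11).
Step 5: correct position 1: c_1 = r_1 − e = 9 − 6 ≡ 3 (mod 11). Hence c = [3, 10, 7, 6, 5].
  Check: interpolating c through the α_i gives m(x) = 1 + 1·x (degree < 2) with m(α_i) = c_i for every i, so c is indeed a codeword.


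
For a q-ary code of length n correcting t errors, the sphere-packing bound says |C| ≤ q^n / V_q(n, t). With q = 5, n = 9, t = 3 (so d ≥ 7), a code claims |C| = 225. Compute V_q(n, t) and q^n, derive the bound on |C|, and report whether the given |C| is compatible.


V_q(n, t) = 5989, q^n = 1953125, Hamming bound = 326, |C| = 225 ≤ bound (satisfied).

Step 1: Compute V_q(n, t) = Σ_{j=0}^3 C(n, j) (q−1)^j.
  j = 0: C(9,0)·(4)^0 = 1·1 = 1.
  j = 1: C(9,1)·(4)^1 = 9·4 = 36.
  j = 2: C(9,2)·(4)^2 = 36·16 = 576.
  j = 3: C(9,3)·(4)^3 = 84·64 = 5376.
  V_q(n, t) = 1 + 36 + 576 + 5376 = 5989.
Step 2: q^n = 5^9 = 1953125.
Step 3: Hamming bound ⌊q^n / V_q(n,t)⌋ = ⌊1953125/5989⌋ = 326.
Step 4: Compare |C| = 225 to 326: satisfied.
The claimed |C| lies below the Hamming bound.


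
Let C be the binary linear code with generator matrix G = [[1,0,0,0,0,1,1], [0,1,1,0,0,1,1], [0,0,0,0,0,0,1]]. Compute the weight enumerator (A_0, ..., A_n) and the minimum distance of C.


Weight distribution: A_0 = 1, A_1 = 1, A_2 = 1, A_3 = 3, A_4 = 2. Minimum distance d = 1.

Enumerate all 2^3 = 8 messages m ∈ F_2^3.
For each, compute codeword c = mG in F_2^7, then tally its weight.
  m = 000 → c = 0000000, weight = 0.
  m = 100 → c = 1000011, weight = 3.
  m = 010 → c = 0110011, weight = 4.
  m = 110 → c = 1110000, weight = 3.
  m = 001 → c = 0000001, weight = 1.
  m = 101 → c = 1000010, weight = 2.
  m = 011 → c = 0110010, weight = 3.
  m = 111 → c = 1110001, weight = 4.
Tally weights:
  weight 0: 1 codewords.
  weight 1: 1 codewords.
  weight 2: 1 codewords.
  weight 3: 3 codewords.
  weight 4: 2 codewords.
Minimum distance d = smallest w > 0 with A_w > 0 = 1.
Sanity: Σ A_w = 8 = 2^3 = 8 ✓.


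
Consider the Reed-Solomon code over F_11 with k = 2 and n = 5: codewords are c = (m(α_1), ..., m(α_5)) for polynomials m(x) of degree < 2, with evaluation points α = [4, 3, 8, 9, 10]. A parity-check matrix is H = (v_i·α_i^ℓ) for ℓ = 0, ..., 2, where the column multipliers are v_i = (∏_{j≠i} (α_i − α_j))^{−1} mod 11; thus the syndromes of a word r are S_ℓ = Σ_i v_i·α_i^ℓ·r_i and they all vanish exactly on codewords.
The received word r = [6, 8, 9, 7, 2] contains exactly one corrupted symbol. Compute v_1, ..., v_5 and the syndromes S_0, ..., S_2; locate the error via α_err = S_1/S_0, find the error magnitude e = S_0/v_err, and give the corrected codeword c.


S = (9, 2, 9), error at position 5, error magnitude e = 8, c = [6, 8, 9, 7, 5].

Step 1: column multipliers v_i = (∏_{j≠i}(α_i − α_j))^{−1} mod 11.
  i = 1 (α = 4): (4−3)(4−8)(4−9)(4−10) = 1·(−4)·(−5)·(−6) = −120 ≡ 1, so v_1 = 1^{−1} = 1 (mod 11).
  i = 2 (α = 3): (3−4)(3−8)(3−9)(3−10) = (−1)·(−5)·(−6)·(−7) = 210 ≡ 1, so v_2 = 1^{−1} = 1 (mod 11).
  i = 3 (α = 8): (8−4)(8−3)(8−9)(8−10) = 4·5·(−1)·(−2) = 40 ≡ 7, so v_3 = 7^{−1} = 8 (mod 11).
  i = 4 (α = 9): (9−4)(9−3)(9−8)(9−10) = 5·6·1·(−1) = −30 ≡ 3, so v_4 = 3^{−1} = 4 (mod 11).
  i = 5 (α = 10): (10−4)(10−3)(10−8)(10−9) = 6·7·2·1 = 84 ≡ 7, so v_5 = 7^{−1} = 8 (mod 11).
  v = [1, 1, 8, 4, 8].
Step 2: syndromes of r = [6, 8, 9, 7, 2] (all sums mod 11).
  S_0 = Σ v_i r_i = 1·6 + 1·8 + 8·9 + 4·7 + 8·2 = 130 ≡ 9.
  S_1 = Σ v_i α_i r_i = 1·4·6 + 1·3·8 + 8·8·9 + 4·9·7 + 8·10·2 = 1036 ≡ 2.
  α_i^2 mod 11 = [5, 9, 9, 4, 1].
  S_2 = Σ v_i α_i^2 r_i = 1·5·6 + 1·9·8 + 8·9·9 + 4·4·7 + 8·1·2 = 878 ≡ 9.
  S = (9, 2, 9) ≠ 0, so r is not a codeword (an error is present).
Step 3: locate the error. For a single error e at position i, S_ℓ = v_i·e·α_i^ℓ, so α_err = S_1/S_0.
  S_0^{−1} = 9^{−1} = 5 (mod 11), so α_err = 2·5 = 10 ≡ 10 = α_5. Error position i = 5.
  Consistency check: S_2/S_1 = 9·6 = 54 ≡ 10 = α_err ✓ (single-error assumption holds).
Step 4: error magnitude e = S_0/v_5 = S_0·∏_{j≠5}(α_5 − α_j) = 9·7 = 63 ≡ 8 (mod 11).
Step 5: correct position 5: c_5 = r_5 − e = 2 − 8 ≡ 5 (mod 11). Hence c = [6, 8, 9, 7, 5].
  Check: interpolating c through the α_i gives m(x) = 3 + 9·x (degree < 2) with m(α_i) = c_i for every i, so c is indeed a codeword.


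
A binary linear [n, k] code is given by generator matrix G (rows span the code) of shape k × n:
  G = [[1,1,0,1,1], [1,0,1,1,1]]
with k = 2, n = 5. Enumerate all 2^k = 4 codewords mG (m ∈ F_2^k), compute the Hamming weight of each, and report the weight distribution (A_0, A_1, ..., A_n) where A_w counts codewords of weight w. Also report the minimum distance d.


Weight distribution: A_0 = 1, A_2 = 1, A_4 = 2. Minimum distance d = 2.

Enumerate all 2^2 = 4 messages m ∈ F_2^2.
For each, compute codeword c = mG in F_2^5, then tally its weight.
  m = 00 → c = 00000, weight = 0.
  m = 10 → c = 11011, weight = 4.
  m = 01 → c = 10111, weight = 4.
  m = 11 → c = 01100, weight = 2.
Tally weights:
  weight 0: 1 codewords.
  weight 2: 1 codewords.
  weight 4: 2 codewords.
Minimum distance d = smallest w > 0 with A_w > 0 = 2.
Sanity: Σ A_w = 4 = 2^2 = 4 ✓.


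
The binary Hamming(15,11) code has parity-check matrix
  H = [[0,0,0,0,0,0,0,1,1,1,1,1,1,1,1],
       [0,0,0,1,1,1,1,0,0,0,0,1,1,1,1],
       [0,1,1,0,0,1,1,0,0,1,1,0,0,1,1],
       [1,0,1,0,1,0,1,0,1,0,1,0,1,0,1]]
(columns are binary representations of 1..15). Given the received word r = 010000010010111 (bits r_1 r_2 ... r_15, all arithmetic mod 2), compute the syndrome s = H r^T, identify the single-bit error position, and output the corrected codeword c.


s = (1, 1, 0, 1)^T, error position = 13, corrected codeword c = 010000010010011

Compute s = H r^T mod 2 one row at a time:
  s_1 = 1 + 0 + 0 + 1 + 0 + 1 + 1 + 1 = 5 ≡ 1 (mod 2).
  s_2 = 0 + 0 + 0 + 0 + 0 + 1 + 1 + 1 = 3 ≡ 1 (mod 2).
  s_3 = 1 + 0 + 0 + 0 + 0 + 1 + 1 + 1 = 4 ≡ 0 (mod 2).
  s_4 = 0 + 0 + 0 + 0 + 0 + 1 + 1 + 1 = 3 ≡ 1 (mod 2).
s = (1, 1, 0, 1)^T — this equals column 13 of H (binary 1101), so error is at position 13.
Correct: flip bit 13 of r = 010000010010111 to get c = 010000010010011.


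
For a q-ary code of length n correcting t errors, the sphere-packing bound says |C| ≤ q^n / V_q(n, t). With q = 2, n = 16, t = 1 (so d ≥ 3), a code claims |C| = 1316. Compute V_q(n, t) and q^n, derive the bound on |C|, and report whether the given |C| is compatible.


V_q(n, t) = 17, q^n = 65536, Hamming bound = 3855, |C| = 1316 ≤ bound (satisfied).

Step 1: Compute V_q(n, t) = Σ_{j=0}^1 C(n, j) (q−1)^j.
  j = 0: C(16,0)·(1)^0 = 1·1 = 1.
  j = 1: C(16,1)·(1)^1 = 16·1 = 16.
  V_q(n, t) = 1 + 16 = 17.
Step 2: q^n = 2^16 = 65536.
Step 3: Hamming bound ⌊q^n / V_q(n,t)⌋ = ⌊65536/17⌋ = 3855.
Step 4: Compare |C| = 1316 to 3855: satisfied.
The claimed |C| lies below the Hamming bound.


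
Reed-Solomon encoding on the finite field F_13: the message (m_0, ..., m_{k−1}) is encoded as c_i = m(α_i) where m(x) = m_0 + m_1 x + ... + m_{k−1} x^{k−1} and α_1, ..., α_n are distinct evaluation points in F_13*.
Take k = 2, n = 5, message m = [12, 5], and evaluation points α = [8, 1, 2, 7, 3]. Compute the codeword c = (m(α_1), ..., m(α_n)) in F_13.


c = [0, 4, 9, 8, 1]

Message polynomial: m(x) = 12 + 5·x (mod 13).
For each evaluation point α_i, compute m(α_i) mod 13:
  α_1 = 8: Horner steps 5 → 0, so m(8) = 0.
  α_2 = 1: Horner steps 5 → 4, so m(1) = 4.
  α_3 = 2: Horner steps 5 → 9, so m(2) = 9.
  α_4 = 7: Horner steps 5 → 8, so m(7) = 8.
  α_5 = 3: Horner steps 5 → 1, so m(3) = 1.
Codeword c = [0, 4, 9, 8, 1] ∈ F_13^5.


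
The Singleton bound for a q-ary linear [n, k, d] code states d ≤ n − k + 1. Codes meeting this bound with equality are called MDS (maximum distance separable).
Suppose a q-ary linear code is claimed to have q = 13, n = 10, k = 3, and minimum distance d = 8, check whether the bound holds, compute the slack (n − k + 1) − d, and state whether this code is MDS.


Singleton RHS = n − k + 1 = 8, slack = 0, bound satisfied, MDS.

Singleton bound: d ≤ n − k + 1.
Here n = 10, k = 3, so n − k + 1 = 8.
Given d = 8, check d ≤ 8: YES.
Slack = (n − k + 1) − d = 0.
The code is MDS (slack = 0).
Description: the claimed parameters are [10, 3, 8]_13; such a code would be MDS (meets Singleton bound).


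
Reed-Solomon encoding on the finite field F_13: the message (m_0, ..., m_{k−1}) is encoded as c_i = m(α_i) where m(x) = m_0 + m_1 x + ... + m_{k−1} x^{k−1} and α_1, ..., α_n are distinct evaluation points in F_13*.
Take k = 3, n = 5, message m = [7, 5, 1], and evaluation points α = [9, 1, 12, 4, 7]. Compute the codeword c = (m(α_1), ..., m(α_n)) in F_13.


c = [3, 0, 3, 4, 0]

Message polynomial: m(x) = 7 + 5·x + 1·x^2 (mod 13).
For each evaluation point α_i, compute m(α_i) mod 13:
  α_1 = 9: Horner steps 1 → 1 → 3, so m(9) = 3.
  α_2 = 1: Horner steps 1 → 6 → 0, so m(1) = 0.
  α_3 = 12: Horner steps 1 → 4 → 3, so m(12) = 3.
  α_4 = 4: Horner steps 1 → 9 → 4, so m(4) = 4.
  α_5 = 7: Horner steps 1 → 12 → 0, so m(7) = 0.
Codeword c = [3, 0, 3, 4, 0] ∈ F_13^5.


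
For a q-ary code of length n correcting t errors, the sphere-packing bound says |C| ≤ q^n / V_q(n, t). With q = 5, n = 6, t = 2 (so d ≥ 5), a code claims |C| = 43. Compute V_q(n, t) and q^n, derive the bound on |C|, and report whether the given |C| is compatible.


V_q(n, t) = 265, q^n = 15625, Hamming bound = 58, |C| = 43 ≤ bound (satisfied).

Step 1: Compute V_q(n, t) = Σ_{j=0}^2 C(n, j) (q−1)^j.
  j = 0: C(6,0)·(4)^0 = 1·1 = 1.
  j = 1: C(6,1)·(4)^1 = 6·4 = 24.
  j = 2: C(6,2)·(4)^2 = 15·16 = 240.
  V_q(n, t) = 1 + 24 + 240 = 265.
Step 2: q^n = 5^6 = 15625.
Step 3: Hamming bound ⌊q^n / V_q(n,t)⌋ = ⌊15625/265⌋ = 58.
Step 4: Compare |C| = 43 to 58: satisfied.
The claimed |C| lies below the Hamming bound.


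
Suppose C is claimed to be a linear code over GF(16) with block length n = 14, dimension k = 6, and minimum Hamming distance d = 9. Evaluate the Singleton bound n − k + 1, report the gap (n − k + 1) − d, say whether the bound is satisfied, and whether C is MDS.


Singleton RHS = n − k + 1 = 9, slack = 0, bound satisfied, MDS.

Singleton bound: d ≤ n − k + 1.
Here n = 14, k = 6, so n − k + 1 = 9.
Given d = 9, check d ≤ 9: YES.
Slack = (n − k + 1) − d = 0.
The code is MDS (slack = 0).
Description: the claimed parameters are [14, 6, 9]_16; such a code would be MDS (meets Singleton bound).


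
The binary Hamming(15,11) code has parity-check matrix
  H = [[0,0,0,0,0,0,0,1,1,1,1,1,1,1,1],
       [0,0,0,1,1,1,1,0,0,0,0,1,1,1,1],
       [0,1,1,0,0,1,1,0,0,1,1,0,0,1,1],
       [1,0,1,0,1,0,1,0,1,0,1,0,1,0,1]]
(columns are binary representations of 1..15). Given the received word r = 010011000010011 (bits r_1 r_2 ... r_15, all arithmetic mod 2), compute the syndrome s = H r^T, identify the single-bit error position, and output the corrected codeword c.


s = (1, 0, 1, 1)^T, error position = 11, corrected codeword c = 010011000000011

Compute s = H r^T mod 2 one row at a time:
  s_1 = 0 + 0 + 0 + 1 + 0 + 0 + 1 + 1 = 3 ≡ 1 (mod 2).
  s_2 = 0 + 1 + 1 + 0 + 0 + 0 + 1 + 1 = 4 ≡ 0 (mod 2).
  s_3 = 1 + 0 + 1 + 0 + 0 + 1 + 1 + 1 = 5 ≡ 1 (mod 2).
  s_4 = 0 + 0 + 1 + 0 + 0 + 1 + 0 + 1 = 3 ≡ 1 (mod 2).
s = (1, 0, 1, 1)^T — this equals column 11 of H (binary 1011), so error is at position 11.
Correct: flip bit 11 of r = 010011000010011 to get c = 010011000000011.


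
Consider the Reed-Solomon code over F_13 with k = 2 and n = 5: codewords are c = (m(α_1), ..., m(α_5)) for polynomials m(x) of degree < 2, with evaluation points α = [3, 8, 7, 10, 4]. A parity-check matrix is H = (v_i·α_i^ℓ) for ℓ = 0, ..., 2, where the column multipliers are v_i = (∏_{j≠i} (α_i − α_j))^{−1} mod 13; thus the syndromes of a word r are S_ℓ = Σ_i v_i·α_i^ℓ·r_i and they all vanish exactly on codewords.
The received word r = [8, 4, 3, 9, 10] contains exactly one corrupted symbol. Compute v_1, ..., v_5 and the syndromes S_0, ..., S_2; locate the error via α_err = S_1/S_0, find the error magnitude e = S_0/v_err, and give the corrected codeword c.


S = (1, 8, 12), error at position 2, error magnitude e = 12, c = [8, 5, 3, 9, 10].

Step 1: column multipliers v_i = (∏_{j≠i}(α_i − α_j))^{−1} mod 13.
  i = 1 (α = 3): (3−8)(3−7)(3−10)(3−4) = (−5)·(−4)·(−7)·(−1) = 140 ≡ 10, so v_1 = 10^{−1} = 4 (mod 13).
  i = 2 (α = 8): (8−3)(8−7)(8−10)(8−4) = 5·1·(−2)·4 = −40 ≡ 12, so v_2 = 12^{−1} = 12 (mod 13).
  i = 3 (α = 7): (7−3)(7−8)(7−10)(7−4) = 4·(−1)·(−3)·3 = 36 ≡ 10, so v_3 = 10^{−1} = 4 (mod 13).
  i = 4 (α = 10): (10−3)(10−8)(10−7)(10−4) = 7·2·3·6 = 252 ≡ 5, so v_4 = 5^{−1} = 8 (mod 13).
  i = 5 (α = 4): (4−3)(4−8)(4−7)(4−10) = 1·(−4)·(−3)·(−6) = −72 ≡ 6, so v_5 = 6^{−1} = 11 (mod 13).
  v = [4, 12, 4, 8, 11].
Step 2: syndromes of r = [8, 4, 3, 9, 10] (all sums mod 13).
  S_0 = Σ v_i r_i = 4·8 + 12·4 + 4·3 + 8·9 + 11·10 = 274 ≡ 1.
  S_1 = Σ v_i α_i r_i = 4·3·8 + 12·8·4 + 4·7·3 + 8·10·9 + 11·4·10 = 1724 ≡ 8.
  α_i^2 mod 13 = [9, 12, 10, 9, 3].
  S_2 = Σ v_i α_i^2 r_i = 4·9·8 + 12·12·4 + 4·10·3 + 8·9·9 + 11·3·10 = 1962 ≡ 12.
  S = (1, 8, 12) ≠ 0, so r is not a codeword (an error is present).
Step 3: locate the error. For a single error e at position i, S_ℓ = v_i·e·α_i^ℓ, so α_err = S_1/S_0.
  S_0^{−1} = 1^{−1} = 1 (mod 13), so α_err = 8·1 = 8 ≡ 8 = α_2. Error position i = 2.
  Consistency check: S_2/S_1 = 12·5 = 60 ≡ 8 = α_err ✓ (single-error assumption holds).
Step 4: error magnitude e = S_0/v_2 = S_0·∏_{j≠2}(α_2 − α_j) = 1·12 = 12 ≡ 12 (mod 13).
Step 5: correct position 2: c_2 = r_2 − e = 4 − 12 ≡ 5 (mod 13). Hence c = [8, 5, 3, 9, 10].
  Check: interpolating c through the α_i gives m(x) = 2 + 2·x (degree < 2) with m(α_i) = c_i for every i, so c is indeed a codeword.


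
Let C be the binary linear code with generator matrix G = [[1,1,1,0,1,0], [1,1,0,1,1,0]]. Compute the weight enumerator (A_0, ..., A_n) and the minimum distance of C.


Weight distribution: A_0 = 1, A_2 = 1, A_4 = 2. Minimum distance d = 2.

Enumerate all 2^2 = 4 messages m ∈ F_2^2.
For each, compute codeword c = mG in F_2^6, then tally its weight.
  m = 00 → c = 000000, weight = 0.
  m = 10 → c = 111010, weight = 4.
  m = 01 → c = 110110, weight = 4.
  m = 11 → c = 001100, weight = 2.
Tally weights:
  weight 0: 1 codewords.
  weight 2: 1 codewords.
  weight 4: 2 codewords.
Minimum distance d = smallest w > 0 with A_w > 0 = 2.
Sanity: Σ A_w = 4 = 2^2 = 4 ✓.
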